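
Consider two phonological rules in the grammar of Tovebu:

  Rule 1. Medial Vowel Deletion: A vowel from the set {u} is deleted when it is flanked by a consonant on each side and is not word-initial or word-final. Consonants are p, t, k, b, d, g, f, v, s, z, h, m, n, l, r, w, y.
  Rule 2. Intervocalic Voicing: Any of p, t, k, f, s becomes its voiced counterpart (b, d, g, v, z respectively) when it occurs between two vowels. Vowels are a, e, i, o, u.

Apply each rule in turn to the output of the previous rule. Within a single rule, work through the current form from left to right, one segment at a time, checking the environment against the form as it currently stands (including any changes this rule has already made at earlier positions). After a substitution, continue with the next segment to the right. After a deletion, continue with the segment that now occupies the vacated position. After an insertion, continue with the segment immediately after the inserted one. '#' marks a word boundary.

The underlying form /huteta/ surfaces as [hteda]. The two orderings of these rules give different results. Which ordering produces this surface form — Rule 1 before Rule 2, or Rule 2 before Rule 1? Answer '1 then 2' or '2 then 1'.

Order 1 then 2:
  1 Medial Vowel Deletion: [huteta] → [hteta]
  2 Intervocalic Voicing: [hteta] → [hteda]
  result: [hteda]
Order 2 then 1:
  2 Intervocalic Voicing: [huteta] → [hudeda]
  1 Medial Vowel Deletion: [hudeda] → [hdeda]
  result: [hdeda]

1 then 2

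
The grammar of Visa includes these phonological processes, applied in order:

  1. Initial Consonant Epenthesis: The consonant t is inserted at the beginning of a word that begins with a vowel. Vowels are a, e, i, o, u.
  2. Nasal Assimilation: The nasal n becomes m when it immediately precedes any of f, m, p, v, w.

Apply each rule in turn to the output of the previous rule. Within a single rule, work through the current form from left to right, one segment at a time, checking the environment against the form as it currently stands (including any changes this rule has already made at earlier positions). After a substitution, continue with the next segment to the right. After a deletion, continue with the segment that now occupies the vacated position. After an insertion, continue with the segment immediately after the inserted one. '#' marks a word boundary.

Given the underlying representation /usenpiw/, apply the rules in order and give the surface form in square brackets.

[tusempiw]

1 Initial Consonant Epenthesis: [usenpiw] → [tusenpiw]
2 Nasal Assimilation: [tusenpiw] → [tusempiw]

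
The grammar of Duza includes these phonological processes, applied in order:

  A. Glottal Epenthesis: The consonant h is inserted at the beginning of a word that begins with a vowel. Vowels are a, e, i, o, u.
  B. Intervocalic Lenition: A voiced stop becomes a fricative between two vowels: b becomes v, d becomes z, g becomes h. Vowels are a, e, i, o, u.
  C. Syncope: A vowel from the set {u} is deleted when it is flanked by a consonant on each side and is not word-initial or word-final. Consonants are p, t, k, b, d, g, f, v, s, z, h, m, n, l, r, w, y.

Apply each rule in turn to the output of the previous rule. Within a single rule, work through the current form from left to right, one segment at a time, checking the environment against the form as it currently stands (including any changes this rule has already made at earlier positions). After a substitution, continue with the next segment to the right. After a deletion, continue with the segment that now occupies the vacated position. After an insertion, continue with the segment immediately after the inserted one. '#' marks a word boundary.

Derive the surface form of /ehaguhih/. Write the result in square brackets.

[hehahhih]

A Glottal Epenthesis: [ehaguhih] → [hehaguhih]
B Intervocalic Lenition: [hehaguhih] → [hehahuhih]
C Syncope: [hehahuhih] → [hehahhih]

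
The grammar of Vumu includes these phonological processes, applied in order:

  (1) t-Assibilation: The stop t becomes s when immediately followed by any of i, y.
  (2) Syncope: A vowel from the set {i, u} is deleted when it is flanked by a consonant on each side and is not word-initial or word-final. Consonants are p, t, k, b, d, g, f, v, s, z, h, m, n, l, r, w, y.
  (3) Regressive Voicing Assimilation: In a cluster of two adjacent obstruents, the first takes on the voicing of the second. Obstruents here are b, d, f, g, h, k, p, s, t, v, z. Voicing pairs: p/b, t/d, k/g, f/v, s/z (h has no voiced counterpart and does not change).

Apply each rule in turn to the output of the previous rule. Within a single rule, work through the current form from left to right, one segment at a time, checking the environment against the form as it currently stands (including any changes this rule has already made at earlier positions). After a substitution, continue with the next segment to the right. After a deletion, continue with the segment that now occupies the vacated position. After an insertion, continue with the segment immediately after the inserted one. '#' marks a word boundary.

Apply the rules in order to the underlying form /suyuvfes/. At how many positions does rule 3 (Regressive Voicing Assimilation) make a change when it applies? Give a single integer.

1

(1) t-Assibilation: no change — [suyuvfes]
(2) Syncope: [suyuvfes] → [syvfes]
(3) Regressive Voicing Assimilation: [syvfes] → [syffes]
Rule 3 changed 1 position(s).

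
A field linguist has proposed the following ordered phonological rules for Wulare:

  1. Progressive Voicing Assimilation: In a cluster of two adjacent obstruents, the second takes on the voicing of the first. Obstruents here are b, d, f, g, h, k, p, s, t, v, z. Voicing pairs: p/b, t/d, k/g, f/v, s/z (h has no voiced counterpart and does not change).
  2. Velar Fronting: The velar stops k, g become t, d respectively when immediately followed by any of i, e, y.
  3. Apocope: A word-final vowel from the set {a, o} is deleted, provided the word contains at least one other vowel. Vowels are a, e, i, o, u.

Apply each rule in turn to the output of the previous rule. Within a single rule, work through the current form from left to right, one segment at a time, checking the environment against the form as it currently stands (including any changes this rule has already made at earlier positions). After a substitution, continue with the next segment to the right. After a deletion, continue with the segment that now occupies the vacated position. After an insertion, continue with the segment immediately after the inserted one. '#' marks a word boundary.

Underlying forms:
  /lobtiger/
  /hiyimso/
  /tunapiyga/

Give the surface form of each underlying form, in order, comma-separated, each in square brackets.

[lobdider], [hiyims], [tunapiyg]

/lobtiger/:
  1 Progressive Voicing Assimilation: [lobtiger] → [lobdiger]
  2 Velar Fronting: [lobdiger] → [lobdider]
  3 Apocope: no change — [lobdider]
/hiyimso/:
  1 Progressive Voicing Assimilation: no change — [hiyimso]
  2 Velar Fronting: no change — [hiyimso]
  3 Apocope: [hiyimso] → [hiyims]
/tunapiyga/:
  1 Progressive Voicing Assimilation: no change — [tunapiyga]
  2 Velar Fronting: no change — [tunapiyga]
  3 Apocope: [tunapiyga] → [tunapiyg]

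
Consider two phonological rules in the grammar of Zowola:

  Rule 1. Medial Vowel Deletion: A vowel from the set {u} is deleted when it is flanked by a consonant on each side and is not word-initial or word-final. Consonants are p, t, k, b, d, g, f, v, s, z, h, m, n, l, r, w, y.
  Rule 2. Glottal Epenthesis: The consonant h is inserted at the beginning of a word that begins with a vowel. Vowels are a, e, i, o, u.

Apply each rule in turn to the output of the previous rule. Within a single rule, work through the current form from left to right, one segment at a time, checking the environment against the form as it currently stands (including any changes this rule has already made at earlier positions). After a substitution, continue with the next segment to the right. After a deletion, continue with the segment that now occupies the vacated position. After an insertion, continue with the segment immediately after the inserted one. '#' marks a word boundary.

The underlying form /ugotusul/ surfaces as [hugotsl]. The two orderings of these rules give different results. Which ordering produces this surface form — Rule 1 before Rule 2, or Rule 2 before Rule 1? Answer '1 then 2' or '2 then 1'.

1 then 2

Order 1 then 2:
  1 Medial Vowel Deletion: [ugotusul] → [ugotsl]
  2 Glottal Epenthesis: [ugotsl] → [hugotsl]
  result: [hugotsl]
Order 2 then 1:
  2 Glottal Epenthesis: [ugotusul] → [hugotusul]
  1 Medial Vowel Deletion: [hugotusul] → [hgotsl]
  result: [hgotsl]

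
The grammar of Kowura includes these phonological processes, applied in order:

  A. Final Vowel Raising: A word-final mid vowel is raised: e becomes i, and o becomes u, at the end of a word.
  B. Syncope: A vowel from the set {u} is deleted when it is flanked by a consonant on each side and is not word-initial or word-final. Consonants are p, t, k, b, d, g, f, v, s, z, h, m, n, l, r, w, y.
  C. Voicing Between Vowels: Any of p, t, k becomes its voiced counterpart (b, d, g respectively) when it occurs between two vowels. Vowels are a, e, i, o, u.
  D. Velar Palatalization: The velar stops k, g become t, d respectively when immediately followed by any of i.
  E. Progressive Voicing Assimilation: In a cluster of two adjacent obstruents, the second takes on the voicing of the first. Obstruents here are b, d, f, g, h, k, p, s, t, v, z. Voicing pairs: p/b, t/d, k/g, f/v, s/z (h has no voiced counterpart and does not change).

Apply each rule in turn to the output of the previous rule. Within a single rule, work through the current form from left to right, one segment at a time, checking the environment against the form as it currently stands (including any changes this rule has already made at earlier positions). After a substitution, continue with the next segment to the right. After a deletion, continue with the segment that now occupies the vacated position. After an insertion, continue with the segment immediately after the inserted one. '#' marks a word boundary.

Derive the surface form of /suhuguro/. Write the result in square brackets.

[shkru]

A Final Vowel Raising: [suhuguro] → [suhuguru]
B Syncope: [suhuguru] → [shgru]
C Voicing Between Vowels: no change — [shgru]
D Velar Palatalization: no change — [shgru]
E Progressive Voicing Assimilation: [shgru] → [shkru]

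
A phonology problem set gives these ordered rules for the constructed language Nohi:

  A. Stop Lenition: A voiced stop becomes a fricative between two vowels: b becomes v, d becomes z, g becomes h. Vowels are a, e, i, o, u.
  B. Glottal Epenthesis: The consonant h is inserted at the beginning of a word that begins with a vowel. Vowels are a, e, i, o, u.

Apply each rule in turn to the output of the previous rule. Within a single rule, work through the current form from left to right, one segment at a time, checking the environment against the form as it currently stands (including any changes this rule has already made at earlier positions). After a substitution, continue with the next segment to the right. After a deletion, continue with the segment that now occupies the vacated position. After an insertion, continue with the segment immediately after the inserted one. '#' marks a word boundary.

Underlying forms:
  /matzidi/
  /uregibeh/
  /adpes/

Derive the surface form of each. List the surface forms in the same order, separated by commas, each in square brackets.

[matzizi], [hurehiveh], [hadpes]

/matzidi/:
  A Stop Lenition: [matzidi] → [matzizi]
  B Glottal Epenthesis: no change — [matzizi]
/uregibeh/:
  A Stop Lenition: [uregibeh] → [urehiveh]
  B Glottal Epenthesis: [urehiveh] → [hurehiveh]
/adpes/:
  A Stop Lenition: no change — [adpes]
  B Glottal Epenthesis: [adpes] → [hadpes]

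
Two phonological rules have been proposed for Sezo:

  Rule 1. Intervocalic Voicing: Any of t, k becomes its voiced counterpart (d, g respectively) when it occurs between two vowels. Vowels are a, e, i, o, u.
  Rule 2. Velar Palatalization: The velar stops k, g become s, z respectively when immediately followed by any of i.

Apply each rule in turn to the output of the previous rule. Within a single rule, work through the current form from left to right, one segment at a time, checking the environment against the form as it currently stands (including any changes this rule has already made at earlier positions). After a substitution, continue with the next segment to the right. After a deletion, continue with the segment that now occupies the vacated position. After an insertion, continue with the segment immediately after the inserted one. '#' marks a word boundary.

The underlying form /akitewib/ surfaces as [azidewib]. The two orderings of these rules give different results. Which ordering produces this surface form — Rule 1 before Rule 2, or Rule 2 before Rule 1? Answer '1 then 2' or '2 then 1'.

1 then 2

Order 1 then 2:
  1 Intervocalic Voicing: [akitewib] → [agidewib]
  2 Velar Palatalization: [agidewib] → [azidewib]
  result: [azidewib]
Order 2 then 1:
  2 Velar Palatalization: [akitewib] → [asitewib]
  1 Intervocalic Voicing: [asitewib] → [asidewib]
  result: [asidewib]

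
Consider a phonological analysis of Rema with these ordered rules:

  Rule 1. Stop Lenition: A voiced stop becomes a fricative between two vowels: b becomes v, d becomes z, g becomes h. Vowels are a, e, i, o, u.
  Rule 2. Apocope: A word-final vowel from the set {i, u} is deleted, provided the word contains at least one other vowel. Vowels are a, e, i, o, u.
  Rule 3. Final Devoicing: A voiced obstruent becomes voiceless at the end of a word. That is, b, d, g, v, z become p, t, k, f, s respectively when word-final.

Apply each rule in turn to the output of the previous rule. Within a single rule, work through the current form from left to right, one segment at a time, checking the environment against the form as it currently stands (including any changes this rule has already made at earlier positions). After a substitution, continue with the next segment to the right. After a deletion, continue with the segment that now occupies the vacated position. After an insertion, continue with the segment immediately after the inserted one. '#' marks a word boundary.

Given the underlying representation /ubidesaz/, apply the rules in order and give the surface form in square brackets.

Rule 1 Stop Lenition: [ubidesaz] → [uvizesaz]
Rule 2 Apocope: no change — [uvizesaz]
Rule 3 Final Devoicing: [uvizesaz] → [uvizesas]

[uvizesas]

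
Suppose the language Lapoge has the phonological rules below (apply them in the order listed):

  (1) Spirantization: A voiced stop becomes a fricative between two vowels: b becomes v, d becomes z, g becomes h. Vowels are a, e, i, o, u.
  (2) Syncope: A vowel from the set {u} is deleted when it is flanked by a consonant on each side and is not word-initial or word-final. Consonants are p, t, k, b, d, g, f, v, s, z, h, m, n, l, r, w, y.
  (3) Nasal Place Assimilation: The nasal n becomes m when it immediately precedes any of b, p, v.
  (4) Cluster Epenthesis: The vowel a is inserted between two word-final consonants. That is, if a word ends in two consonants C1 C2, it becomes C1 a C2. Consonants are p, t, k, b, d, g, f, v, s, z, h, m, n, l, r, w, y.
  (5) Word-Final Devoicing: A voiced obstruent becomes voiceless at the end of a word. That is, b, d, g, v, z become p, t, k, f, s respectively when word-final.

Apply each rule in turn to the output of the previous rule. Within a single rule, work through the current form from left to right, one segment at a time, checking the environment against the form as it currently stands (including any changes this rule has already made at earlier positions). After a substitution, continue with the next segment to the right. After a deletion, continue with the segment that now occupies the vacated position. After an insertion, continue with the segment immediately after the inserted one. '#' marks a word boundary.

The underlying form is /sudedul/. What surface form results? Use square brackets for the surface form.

[szezal]

(1) Spirantization: [sudedul] → [suzezul]
(2) Syncope: [suzezul] → [szezl]
(3) Nasal Place Assimilation: no change — [szezl]
(4) Cluster Epenthesis: [szezl] → [szezal]
(5) Word-Final Devoicing: no change — [szezal]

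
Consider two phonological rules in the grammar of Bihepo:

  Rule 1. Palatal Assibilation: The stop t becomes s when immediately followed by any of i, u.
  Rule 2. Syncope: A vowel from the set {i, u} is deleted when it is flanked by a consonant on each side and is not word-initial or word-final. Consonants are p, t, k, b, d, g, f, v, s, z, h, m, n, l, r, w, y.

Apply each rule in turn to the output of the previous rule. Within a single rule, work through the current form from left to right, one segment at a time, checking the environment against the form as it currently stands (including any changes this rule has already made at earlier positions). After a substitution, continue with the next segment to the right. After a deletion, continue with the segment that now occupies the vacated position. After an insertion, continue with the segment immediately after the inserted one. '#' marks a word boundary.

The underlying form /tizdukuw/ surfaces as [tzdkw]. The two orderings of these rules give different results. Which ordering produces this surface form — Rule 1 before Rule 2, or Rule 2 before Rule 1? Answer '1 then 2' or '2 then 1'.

Order 1 then 2:
  1 Palatal Assibilation: [tizdukuw] → [sizdukuw]
  2 Syncope: [sizdukuw] → [szdkw]
  result: [szdkw]
Order 2 then 1:
  2 Syncope: [tizdukuw] → [tzdkw]
  1 Palatal Assibilation: no change — [tzdkw]
  result: [tzdkw]

2 then 1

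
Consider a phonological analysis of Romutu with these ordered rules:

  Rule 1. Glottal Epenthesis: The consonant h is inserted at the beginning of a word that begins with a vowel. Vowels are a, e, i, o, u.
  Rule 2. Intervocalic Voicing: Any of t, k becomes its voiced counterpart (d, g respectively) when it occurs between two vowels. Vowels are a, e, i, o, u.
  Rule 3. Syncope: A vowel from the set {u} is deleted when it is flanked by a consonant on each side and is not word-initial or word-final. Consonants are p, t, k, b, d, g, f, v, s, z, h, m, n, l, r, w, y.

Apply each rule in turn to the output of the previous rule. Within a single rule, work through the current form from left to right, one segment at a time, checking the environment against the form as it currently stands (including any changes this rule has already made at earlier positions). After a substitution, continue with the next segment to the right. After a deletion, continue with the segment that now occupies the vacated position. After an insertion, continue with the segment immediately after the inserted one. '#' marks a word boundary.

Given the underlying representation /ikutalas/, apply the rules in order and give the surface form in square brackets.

[higdalas]

Rule 1 Glottal Epenthesis: [ikutalas] → [hikutalas]
Rule 2 Intervocalic Voicing: [hikutalas] → [higudalas]
Rule 3 Syncope: [higudalas] → [higdalas]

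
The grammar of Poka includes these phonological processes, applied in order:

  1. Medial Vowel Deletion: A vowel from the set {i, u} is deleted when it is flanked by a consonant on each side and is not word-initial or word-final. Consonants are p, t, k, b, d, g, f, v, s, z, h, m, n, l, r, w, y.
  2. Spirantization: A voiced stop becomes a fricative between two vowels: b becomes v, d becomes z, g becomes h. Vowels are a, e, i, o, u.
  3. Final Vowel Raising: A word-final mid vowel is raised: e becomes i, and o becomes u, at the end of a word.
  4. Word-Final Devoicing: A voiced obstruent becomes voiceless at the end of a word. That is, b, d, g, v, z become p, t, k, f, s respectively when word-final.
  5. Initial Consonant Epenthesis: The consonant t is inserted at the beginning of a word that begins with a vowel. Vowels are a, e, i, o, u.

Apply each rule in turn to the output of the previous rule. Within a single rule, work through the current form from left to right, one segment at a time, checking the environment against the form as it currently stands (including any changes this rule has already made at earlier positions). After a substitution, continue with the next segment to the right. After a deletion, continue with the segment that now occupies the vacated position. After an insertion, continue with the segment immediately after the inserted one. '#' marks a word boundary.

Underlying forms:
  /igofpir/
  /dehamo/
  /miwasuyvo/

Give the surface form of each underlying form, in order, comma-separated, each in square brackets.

/igofpir/:
  1 Medial Vowel Deletion: [igofpir] → [igofpr]
  2 Spirantization: [igofpr] → [ihofpr]
  3 Final Vowel Raising: no change — [ihofpr]
  4 Word-Final Devoicing: no change — [ihofpr]
  5 Initial Consonant Epenthesis: [ihofpr] → [tihofpr]
/dehamo/:
  1 Medial Vowel Deletion: no change — [dehamo]
  2 Spirantization: no change — [dehamo]
  3 Final Vowel Raising: [dehamo] → [dehamu]
  4 Word-Final Devoicing: no change — [dehamu]
  5 Initial Consonant Epenthesis: no change — [dehamu]
/miwasuyvo/:
  1 Medial Vowel Deletion: [miwasuyvo] → [mwasyvo]
  2 Spirantization: no change — [mwasyvo]
  3 Final Vowel Raising: [mwasyvo] → [mwasyvu]
  4 Word-Final Devoicing: no change — [mwasyvu]
  5 Initial Consonant Epenthesis: no change — [mwasyvu]

[tihofpr], [dehamu], [mwasyvu]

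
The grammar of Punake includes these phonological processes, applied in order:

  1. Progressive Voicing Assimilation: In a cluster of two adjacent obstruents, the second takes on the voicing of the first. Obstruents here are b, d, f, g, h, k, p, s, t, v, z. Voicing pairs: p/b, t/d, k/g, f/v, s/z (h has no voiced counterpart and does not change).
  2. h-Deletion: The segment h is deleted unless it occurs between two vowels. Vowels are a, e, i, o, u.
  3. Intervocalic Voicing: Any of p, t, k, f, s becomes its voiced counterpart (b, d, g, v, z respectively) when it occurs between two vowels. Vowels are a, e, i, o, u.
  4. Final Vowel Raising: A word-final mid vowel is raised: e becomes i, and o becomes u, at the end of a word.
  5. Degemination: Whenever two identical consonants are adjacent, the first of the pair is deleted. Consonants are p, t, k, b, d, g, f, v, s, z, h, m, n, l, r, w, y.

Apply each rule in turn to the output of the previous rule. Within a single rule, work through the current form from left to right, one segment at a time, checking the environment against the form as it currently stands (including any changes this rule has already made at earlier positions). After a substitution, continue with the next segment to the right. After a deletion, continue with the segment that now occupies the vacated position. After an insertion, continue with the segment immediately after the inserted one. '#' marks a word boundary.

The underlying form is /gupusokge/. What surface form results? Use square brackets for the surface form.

[gubuzoki]

1 Progressive Voicing Assimilation: [gupusokge] → [gupusokke]
2 h-Deletion: no change — [gupusokke]
3 Intervocalic Voicing: [gupusokke] → [gubuzokke]
4 Final Vowel Raising: [gubuzokke] → [gubuzokki]
5 Degemination: [gubuzokki] → [gubuzoki]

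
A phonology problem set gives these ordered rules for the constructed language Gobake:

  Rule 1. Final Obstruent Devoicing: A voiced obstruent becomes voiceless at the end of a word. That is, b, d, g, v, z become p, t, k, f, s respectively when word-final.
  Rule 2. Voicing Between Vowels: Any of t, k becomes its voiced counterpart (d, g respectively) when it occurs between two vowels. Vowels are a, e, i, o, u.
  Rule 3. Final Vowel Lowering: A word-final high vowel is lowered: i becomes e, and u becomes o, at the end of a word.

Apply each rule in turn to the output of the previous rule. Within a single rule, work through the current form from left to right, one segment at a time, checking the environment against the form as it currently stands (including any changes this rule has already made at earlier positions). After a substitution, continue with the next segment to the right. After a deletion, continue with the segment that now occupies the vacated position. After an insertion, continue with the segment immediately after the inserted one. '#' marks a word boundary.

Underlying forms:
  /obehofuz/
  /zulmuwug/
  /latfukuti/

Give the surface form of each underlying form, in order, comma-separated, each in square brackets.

/obehofuz/:
  Rule 1 Final Obstruent Devoicing: [obehofuz] → [obehofus]
  Rule 2 Voicing Between Vowels: no change — [obehofus]
  Rule 3 Final Vowel Lowering: no change — [obehofus]
/zulmuwug/:
  Rule 1 Final Obstruent Devoicing: [zulmuwug] → [zulmuwuk]
  Rule 2 Voicing Between Vowels: no change — [zulmuwuk]
  Rule 3 Final Vowel Lowering: no change — [zulmuwuk]
/latfukuti/:
  Rule 1 Final Obstruent Devoicing: no change — [latfukuti]
  Rule 2 Voicing Between Vowels: [latfukuti] → [latfugudi]
  Rule 3 Final Vowel Lowering: [latfugudi] → [latfugude]

[obehofus], [zulmuwuk], [latfugude]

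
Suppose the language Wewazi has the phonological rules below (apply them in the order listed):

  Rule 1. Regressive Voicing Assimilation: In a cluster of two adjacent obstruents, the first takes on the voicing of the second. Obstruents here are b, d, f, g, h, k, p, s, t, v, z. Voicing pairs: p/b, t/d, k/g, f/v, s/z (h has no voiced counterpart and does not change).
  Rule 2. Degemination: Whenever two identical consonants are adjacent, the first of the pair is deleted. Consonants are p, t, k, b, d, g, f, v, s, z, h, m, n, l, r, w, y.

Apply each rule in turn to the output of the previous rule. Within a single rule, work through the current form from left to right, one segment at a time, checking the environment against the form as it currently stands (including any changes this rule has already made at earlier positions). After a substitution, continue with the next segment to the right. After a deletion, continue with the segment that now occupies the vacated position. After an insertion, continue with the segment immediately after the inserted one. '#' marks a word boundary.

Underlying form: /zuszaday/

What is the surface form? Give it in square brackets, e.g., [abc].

Rule 1 Regressive Voicing Assimilation: [zuszaday] → [zuzzaday]
Rule 2 Degemination: [zuzzaday] → [zuzaday]

[zuzaday]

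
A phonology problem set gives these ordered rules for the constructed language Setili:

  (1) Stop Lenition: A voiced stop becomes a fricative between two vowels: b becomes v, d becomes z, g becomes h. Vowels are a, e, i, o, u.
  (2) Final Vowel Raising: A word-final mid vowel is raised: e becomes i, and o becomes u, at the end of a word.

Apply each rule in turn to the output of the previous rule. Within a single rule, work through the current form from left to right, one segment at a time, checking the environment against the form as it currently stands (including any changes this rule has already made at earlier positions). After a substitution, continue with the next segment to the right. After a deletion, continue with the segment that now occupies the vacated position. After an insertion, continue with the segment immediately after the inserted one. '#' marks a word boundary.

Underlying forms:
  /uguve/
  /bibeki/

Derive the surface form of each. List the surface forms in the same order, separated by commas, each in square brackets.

[uhuvi], [biveki]

/uguve/:
  (1) Stop Lenition: [uguve] → [uhuve]
  (2) Final Vowel Raising: [uhuve] → [uhuvi]
/bibeki/:
  (1) Stop Lenition: [bibeki] → [biveki]
  (2) Final Vowel Raising: no change — [biveki]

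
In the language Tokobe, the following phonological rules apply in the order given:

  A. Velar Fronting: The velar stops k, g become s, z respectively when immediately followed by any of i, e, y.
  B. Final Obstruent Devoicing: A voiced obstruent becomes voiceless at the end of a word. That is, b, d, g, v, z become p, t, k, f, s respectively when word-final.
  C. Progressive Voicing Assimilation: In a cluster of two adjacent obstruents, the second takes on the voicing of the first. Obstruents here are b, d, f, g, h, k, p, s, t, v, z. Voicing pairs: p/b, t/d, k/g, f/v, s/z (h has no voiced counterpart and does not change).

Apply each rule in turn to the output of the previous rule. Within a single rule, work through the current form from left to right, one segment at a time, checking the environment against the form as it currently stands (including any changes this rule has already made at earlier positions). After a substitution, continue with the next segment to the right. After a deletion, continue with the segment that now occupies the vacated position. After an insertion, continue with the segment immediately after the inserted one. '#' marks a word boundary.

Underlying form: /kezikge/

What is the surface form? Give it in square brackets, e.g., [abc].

[sezikse]

A Velar Fronting: [kezikge] → [sezikze]
B Final Obstruent Devoicing: no change — [sezikze]
C Progressive Voicing Assimilation: [sezikze] → [sezikse]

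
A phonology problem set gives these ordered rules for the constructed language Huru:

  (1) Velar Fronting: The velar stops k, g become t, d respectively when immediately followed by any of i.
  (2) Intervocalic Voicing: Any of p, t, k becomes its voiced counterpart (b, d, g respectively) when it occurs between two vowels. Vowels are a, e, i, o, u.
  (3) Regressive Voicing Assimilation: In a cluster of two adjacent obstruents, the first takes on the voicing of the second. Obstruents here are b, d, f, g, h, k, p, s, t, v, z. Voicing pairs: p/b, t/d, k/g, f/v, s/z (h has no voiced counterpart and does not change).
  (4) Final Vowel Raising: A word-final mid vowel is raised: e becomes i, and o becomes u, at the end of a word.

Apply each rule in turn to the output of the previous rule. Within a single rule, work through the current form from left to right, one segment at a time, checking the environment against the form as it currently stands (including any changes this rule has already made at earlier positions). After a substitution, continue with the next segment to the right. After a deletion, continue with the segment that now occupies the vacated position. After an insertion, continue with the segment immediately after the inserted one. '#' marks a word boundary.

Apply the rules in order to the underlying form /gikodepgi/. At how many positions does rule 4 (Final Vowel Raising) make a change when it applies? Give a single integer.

0

(1) Velar Fronting: [gikodepgi] → [dikodepdi]
(2) Intervocalic Voicing: [dikodepdi] → [digodepdi]
(3) Regressive Voicing Assimilation: [digodepdi] → [digodebdi]
(4) Final Vowel Raising: no change — [digodebdi]
Rule 4 changed 0 position(s).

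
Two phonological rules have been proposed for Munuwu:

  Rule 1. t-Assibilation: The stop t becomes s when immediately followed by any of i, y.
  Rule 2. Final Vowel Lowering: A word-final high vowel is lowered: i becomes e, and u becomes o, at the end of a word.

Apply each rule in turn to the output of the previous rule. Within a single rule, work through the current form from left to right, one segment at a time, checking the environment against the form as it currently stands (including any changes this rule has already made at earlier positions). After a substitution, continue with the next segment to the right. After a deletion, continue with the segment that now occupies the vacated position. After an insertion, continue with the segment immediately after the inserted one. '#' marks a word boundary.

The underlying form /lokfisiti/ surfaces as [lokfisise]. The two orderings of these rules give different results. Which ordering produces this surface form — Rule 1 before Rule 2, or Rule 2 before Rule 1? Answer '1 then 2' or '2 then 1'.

1 then 2

Order 1 then 2:
  1 t-Assibilation: [lokfisiti] → [lokfisisi]
  2 Final Vowel Lowering: [lokfisisi] → [lokfisise]
  result: [lokfisise]
Order 2 then 1:
  2 Final Vowel Lowering: [lokfisiti] → [lokfisite]
  1 t-Assibilation: no change — [lokfisite]
  result: [lokfisite]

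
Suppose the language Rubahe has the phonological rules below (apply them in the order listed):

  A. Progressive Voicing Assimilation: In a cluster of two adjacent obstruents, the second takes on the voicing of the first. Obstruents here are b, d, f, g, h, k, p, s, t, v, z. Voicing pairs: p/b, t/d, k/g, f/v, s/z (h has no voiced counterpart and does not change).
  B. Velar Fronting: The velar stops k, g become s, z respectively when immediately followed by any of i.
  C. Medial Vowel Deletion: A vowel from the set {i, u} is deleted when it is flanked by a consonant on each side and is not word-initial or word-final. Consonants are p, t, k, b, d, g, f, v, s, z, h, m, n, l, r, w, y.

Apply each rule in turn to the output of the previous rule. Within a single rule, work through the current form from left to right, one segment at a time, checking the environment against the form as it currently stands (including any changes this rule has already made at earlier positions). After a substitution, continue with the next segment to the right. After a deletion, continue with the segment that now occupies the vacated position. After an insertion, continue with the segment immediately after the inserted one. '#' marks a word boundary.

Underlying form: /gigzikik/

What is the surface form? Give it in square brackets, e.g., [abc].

A Progressive Voicing Assimilation: no change — [gigzikik]
B Velar Fronting: [gigzikik] → [zigzisik]
C Medial Vowel Deletion: [zigzisik] → [zgzsk]

[zgzsk]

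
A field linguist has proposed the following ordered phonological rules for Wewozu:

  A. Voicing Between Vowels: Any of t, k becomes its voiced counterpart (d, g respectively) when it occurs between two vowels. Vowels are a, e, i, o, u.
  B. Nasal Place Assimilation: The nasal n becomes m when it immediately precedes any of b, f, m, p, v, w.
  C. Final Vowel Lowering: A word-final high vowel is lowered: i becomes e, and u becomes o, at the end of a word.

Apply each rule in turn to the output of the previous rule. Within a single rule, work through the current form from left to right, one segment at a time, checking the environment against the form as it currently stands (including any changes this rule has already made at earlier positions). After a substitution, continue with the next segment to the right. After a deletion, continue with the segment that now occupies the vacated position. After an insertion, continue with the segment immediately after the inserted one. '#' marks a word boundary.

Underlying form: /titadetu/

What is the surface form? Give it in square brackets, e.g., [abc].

[tidadedo]

A Voicing Between Vowels: [titadetu] → [tidadedu]
B Nasal Place Assimilation: no change — [tidadedu]
C Final Vowel Lowering: [tidadedu] → [tidadedo]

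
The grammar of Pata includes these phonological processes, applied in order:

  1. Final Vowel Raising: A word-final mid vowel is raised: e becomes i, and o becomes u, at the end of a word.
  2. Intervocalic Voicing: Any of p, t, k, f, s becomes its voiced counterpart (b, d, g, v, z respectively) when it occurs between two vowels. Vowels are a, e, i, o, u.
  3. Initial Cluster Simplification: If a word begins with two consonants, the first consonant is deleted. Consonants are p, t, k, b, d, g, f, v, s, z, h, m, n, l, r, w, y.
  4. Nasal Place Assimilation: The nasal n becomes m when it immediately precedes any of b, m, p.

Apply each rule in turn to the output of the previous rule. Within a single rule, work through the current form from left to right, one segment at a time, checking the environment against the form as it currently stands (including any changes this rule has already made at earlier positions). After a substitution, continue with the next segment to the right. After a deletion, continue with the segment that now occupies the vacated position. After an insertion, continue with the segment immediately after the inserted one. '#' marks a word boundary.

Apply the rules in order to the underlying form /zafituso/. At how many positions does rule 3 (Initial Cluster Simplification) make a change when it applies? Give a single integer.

0

1 Final Vowel Raising: [zafituso] → [zafitusu]
2 Intervocalic Voicing: [zafitusu] → [zaviduzu]
3 Initial Cluster Simplification: no change — [zaviduzu]
4 Nasal Place Assimilation: no change — [zaviduzu]
Rule 3 changed 0 position(s).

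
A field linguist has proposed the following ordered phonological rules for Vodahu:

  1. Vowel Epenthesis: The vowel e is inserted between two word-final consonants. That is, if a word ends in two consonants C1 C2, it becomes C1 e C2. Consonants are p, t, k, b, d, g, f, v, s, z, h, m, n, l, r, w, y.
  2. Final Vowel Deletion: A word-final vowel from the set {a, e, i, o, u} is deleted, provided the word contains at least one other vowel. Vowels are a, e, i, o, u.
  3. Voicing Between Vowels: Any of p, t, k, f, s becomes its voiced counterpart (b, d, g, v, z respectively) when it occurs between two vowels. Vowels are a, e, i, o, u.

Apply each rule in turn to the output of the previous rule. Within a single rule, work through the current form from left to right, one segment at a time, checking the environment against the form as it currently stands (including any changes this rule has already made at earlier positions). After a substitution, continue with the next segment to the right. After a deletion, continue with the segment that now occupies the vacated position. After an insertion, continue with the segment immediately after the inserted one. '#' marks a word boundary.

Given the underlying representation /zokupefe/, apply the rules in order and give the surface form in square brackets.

[zogubef]

1 Vowel Epenthesis: no change — [zokupefe]
2 Final Vowel Deletion: [zokupefe] → [zokupef]
3 Voicing Between Vowels: [zokupef] → [zogubef]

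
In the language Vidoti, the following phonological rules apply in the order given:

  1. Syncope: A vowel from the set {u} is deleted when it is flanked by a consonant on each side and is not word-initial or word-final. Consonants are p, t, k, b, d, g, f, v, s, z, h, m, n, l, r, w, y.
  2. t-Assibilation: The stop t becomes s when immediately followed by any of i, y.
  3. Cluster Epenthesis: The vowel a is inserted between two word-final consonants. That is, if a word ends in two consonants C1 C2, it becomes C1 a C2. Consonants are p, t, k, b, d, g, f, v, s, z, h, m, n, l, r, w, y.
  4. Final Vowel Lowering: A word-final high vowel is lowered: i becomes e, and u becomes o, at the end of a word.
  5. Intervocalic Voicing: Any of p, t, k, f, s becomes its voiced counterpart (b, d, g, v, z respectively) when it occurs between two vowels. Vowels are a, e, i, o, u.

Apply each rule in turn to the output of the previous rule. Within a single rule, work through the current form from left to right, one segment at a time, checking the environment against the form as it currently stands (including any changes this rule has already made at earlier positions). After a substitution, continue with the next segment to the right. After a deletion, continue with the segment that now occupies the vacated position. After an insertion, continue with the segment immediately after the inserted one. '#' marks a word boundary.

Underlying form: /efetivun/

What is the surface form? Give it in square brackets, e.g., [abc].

1 Syncope: [efetivun] → [efetivn]
2 t-Assibilation: [efetivn] → [efesivn]
3 Cluster Epenthesis: [efesivn] → [efesivan]
4 Final Vowel Lowering: no change — [efesivan]
5 Intervocalic Voicing: [efesivan] → [evezivan]

[evezivan]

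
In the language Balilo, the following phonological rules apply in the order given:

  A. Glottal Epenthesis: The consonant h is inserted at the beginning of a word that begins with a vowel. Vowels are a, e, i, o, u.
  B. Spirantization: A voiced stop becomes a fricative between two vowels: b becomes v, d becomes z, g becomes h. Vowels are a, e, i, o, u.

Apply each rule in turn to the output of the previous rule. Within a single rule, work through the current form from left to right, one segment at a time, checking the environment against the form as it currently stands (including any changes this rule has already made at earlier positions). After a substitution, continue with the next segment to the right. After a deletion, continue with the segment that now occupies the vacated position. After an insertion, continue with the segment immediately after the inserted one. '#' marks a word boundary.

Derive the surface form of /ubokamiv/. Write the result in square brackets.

A Glottal Epenthesis: [ubokamiv] → [hubokamiv]
B Spirantization: [hubokamiv] → [huvokamiv]

[huvokamiv]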